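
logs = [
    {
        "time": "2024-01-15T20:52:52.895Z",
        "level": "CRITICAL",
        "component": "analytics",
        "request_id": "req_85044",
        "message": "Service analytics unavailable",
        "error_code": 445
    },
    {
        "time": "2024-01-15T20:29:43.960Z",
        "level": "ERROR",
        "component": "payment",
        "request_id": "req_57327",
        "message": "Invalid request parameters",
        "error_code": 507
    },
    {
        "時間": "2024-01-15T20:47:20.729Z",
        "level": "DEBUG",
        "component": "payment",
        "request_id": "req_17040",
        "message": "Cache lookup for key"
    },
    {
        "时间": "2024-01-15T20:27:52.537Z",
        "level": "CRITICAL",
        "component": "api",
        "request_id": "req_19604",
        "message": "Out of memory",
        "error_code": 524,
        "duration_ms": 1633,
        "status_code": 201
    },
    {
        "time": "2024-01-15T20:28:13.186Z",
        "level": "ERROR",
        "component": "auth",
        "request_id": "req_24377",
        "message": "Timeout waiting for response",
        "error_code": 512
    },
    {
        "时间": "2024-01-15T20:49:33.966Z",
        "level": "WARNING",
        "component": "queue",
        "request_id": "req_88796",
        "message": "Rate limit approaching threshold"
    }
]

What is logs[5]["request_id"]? "req_88796"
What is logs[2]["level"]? "DEBUG"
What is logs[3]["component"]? "api"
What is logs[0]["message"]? "Service analytics unavailable"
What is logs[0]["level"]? "CRITICAL"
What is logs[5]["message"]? "Rate limit approaching threshold"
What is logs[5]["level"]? "WARNING"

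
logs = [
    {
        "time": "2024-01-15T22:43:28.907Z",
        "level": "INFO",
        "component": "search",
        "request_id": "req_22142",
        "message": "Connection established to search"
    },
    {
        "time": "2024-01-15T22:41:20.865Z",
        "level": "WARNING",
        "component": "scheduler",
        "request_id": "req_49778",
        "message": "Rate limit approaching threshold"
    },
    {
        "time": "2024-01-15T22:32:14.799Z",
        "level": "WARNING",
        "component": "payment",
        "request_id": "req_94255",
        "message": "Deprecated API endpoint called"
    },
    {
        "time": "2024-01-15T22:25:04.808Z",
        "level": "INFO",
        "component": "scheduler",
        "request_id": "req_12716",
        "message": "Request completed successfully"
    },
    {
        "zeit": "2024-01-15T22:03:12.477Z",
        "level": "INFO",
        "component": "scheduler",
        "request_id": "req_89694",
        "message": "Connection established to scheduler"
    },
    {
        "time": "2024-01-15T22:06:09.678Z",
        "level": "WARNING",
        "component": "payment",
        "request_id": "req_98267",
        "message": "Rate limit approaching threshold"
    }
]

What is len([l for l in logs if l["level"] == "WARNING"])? 3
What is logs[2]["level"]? "WARNING"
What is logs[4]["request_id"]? "req_89694"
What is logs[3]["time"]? "2024-01-15T22:25:04.808Z"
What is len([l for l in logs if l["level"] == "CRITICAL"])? 0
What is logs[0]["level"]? "INFO"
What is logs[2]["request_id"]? "req_94255"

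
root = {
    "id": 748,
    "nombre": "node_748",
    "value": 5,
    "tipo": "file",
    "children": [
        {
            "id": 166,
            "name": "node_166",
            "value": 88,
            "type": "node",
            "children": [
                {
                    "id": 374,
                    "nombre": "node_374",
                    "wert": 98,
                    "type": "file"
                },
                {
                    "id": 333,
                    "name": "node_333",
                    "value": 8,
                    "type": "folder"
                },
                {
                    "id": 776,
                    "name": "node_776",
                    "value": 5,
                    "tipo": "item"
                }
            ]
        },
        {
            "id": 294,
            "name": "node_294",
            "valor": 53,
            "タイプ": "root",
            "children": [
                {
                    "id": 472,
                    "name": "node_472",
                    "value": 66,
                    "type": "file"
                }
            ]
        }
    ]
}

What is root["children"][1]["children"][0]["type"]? "file"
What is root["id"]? 748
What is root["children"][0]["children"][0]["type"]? "file"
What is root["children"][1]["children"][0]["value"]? 66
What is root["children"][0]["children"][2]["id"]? 776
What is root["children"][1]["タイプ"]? "root"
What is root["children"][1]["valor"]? 53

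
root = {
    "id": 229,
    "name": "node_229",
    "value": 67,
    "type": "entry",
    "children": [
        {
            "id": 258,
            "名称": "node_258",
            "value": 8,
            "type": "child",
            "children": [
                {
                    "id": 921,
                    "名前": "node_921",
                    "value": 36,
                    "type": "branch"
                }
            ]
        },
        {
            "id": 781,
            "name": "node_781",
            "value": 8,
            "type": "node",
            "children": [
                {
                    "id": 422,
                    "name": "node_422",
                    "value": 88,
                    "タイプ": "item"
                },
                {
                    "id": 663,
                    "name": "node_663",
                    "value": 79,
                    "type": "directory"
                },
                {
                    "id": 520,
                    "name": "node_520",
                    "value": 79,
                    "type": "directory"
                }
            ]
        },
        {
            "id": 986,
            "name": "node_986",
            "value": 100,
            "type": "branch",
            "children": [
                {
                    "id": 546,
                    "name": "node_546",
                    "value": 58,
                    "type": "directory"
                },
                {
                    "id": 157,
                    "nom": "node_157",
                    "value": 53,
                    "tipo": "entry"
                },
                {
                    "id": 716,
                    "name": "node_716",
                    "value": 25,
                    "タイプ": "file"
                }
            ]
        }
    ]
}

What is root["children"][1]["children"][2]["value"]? 79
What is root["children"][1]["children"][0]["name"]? "node_422"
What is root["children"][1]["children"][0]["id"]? 422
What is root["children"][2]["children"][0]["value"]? 58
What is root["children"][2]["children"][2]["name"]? "node_716"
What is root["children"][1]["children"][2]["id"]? 520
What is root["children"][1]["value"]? 8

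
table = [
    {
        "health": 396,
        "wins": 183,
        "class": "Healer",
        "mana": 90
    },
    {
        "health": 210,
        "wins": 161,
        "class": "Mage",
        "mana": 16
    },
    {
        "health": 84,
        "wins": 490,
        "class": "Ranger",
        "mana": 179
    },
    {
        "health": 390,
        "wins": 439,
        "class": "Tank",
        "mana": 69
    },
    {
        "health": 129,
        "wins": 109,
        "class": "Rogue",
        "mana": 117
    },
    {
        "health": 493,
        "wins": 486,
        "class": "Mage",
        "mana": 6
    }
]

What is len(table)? 6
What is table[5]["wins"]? 486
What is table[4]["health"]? 129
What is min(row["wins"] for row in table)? 109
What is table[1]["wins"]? 161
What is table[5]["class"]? "Mage"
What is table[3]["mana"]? 69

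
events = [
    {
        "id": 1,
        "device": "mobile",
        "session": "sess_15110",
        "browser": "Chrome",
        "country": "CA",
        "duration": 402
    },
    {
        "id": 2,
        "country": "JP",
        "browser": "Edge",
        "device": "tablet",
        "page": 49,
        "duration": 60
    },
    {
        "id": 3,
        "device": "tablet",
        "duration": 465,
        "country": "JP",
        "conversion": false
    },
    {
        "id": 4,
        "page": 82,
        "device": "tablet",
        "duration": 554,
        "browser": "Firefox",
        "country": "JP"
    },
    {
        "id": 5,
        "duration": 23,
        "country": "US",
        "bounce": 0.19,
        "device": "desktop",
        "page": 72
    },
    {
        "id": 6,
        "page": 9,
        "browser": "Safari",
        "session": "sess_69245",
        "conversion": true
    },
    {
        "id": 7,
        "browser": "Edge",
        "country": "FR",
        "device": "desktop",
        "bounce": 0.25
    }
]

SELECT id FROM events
[1, 2, 3, 4, 5, 6, 7]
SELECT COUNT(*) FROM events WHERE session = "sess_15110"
1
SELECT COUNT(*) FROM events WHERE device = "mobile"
1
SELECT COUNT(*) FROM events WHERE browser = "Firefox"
1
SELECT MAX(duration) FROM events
554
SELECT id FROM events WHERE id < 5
[1, 2, 3, 4]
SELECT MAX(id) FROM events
7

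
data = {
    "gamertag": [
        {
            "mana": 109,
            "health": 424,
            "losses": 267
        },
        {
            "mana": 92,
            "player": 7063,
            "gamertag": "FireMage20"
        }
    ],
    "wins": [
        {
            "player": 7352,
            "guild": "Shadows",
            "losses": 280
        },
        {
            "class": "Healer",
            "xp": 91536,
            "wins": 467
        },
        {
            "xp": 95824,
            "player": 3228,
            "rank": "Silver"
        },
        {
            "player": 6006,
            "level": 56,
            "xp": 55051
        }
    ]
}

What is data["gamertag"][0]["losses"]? 267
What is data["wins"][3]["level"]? 56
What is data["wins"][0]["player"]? 7352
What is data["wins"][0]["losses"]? 280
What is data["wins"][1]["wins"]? 467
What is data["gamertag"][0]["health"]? 424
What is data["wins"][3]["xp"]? 55051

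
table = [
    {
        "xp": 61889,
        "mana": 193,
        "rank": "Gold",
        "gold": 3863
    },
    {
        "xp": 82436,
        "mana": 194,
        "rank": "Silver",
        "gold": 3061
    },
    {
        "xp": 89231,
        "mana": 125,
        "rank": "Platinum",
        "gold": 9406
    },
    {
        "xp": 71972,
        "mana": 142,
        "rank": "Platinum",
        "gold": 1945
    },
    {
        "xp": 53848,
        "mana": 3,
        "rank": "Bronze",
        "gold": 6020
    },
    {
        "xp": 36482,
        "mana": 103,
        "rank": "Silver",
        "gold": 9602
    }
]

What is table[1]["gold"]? 3061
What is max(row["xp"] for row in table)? 89231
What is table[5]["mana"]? 103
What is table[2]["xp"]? 89231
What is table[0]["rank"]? "Gold"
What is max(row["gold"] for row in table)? 9602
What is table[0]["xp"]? 61889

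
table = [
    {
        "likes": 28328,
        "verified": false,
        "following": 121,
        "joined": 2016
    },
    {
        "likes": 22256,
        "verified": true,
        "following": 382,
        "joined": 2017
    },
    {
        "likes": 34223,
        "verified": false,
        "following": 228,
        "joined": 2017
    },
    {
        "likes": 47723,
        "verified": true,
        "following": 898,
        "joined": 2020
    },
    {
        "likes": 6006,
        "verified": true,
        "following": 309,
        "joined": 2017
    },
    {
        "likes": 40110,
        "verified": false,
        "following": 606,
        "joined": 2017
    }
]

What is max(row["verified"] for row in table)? True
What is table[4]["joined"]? 2017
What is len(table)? 6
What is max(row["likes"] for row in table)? 47723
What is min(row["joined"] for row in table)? 2016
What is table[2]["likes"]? 34223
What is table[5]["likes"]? 40110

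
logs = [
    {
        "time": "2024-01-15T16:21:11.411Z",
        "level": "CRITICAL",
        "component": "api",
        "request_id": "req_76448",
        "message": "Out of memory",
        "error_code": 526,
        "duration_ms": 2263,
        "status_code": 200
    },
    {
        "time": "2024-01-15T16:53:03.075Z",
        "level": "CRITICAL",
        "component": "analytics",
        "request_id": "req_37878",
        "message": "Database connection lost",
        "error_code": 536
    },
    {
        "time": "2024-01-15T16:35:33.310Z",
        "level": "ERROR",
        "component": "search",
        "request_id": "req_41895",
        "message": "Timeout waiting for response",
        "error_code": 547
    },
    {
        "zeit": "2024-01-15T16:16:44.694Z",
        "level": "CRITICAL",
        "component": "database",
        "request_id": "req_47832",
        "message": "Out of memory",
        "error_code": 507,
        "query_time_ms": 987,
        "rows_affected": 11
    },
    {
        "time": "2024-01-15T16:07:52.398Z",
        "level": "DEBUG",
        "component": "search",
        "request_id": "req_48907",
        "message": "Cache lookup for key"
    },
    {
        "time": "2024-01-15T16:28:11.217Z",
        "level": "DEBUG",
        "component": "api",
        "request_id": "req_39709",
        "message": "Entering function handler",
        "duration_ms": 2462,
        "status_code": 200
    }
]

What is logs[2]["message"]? "Timeout waiting for response"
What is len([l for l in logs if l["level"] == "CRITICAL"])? 3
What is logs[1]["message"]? "Database connection lost"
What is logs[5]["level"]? "DEBUG"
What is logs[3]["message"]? "Out of memory"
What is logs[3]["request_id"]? "req_47832"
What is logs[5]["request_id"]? "req_39709"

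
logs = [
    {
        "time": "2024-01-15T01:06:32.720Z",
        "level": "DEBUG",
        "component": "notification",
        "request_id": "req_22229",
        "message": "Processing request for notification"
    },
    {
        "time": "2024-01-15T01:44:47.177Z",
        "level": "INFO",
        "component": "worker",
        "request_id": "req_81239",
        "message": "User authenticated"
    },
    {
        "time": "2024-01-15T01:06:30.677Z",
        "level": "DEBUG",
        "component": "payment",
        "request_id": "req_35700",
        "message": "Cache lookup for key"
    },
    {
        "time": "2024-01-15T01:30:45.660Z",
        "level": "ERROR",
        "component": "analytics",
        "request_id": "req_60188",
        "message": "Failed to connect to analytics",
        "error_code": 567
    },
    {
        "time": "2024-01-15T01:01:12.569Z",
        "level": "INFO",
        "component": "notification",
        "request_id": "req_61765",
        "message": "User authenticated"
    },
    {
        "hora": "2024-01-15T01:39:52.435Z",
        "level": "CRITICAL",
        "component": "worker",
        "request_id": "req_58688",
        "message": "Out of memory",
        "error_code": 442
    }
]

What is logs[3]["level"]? "ERROR"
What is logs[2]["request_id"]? "req_35700"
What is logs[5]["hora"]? "2024-01-15T01:39:52.435Z"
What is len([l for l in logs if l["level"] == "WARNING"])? 0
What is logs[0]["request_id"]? "req_22229"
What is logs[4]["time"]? "2024-01-15T01:01:12.569Z"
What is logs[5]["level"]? "CRITICAL"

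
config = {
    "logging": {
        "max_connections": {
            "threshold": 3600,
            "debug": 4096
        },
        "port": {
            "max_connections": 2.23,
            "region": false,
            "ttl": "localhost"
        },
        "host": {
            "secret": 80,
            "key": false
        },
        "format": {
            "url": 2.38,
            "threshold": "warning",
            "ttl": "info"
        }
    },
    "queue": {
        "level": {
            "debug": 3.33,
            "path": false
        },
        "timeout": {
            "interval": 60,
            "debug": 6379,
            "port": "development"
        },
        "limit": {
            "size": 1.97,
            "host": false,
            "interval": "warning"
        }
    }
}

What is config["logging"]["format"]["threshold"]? "warning"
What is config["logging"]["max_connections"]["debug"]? 4096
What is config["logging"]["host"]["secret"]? 80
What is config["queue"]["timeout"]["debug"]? 6379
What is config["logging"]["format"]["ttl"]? "info"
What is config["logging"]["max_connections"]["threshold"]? 3600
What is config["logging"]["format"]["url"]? 2.38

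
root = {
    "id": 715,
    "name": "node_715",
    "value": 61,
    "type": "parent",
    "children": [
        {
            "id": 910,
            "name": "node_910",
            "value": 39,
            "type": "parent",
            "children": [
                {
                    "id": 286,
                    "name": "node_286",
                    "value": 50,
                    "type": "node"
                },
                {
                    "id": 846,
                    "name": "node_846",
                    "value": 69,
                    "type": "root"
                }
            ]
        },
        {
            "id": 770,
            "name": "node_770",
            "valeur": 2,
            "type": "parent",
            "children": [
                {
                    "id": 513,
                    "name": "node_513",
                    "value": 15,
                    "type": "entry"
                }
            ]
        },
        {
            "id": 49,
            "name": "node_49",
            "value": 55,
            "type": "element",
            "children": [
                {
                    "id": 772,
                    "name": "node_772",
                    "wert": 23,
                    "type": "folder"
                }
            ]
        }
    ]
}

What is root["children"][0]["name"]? "node_910"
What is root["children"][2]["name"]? "node_49"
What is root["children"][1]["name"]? "node_770"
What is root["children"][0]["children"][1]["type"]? "root"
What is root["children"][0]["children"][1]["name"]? "node_846"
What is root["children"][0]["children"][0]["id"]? 286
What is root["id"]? 715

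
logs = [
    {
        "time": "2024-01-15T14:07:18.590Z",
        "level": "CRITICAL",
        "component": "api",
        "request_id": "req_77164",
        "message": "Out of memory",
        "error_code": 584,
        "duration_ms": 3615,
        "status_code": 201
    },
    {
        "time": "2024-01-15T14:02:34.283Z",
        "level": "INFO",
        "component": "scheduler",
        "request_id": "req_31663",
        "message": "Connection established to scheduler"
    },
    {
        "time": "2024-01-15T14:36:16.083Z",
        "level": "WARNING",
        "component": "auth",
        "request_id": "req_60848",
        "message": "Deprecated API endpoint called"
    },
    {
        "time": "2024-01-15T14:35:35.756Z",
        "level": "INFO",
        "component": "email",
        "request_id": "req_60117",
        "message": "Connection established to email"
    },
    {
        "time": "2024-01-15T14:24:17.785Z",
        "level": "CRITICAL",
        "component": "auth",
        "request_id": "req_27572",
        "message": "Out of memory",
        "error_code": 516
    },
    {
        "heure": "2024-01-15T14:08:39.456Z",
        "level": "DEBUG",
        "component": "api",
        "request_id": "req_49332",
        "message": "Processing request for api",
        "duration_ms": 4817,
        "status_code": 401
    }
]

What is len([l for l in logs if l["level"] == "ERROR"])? 0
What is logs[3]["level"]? "INFO"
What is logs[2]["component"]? "auth"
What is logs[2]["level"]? "WARNING"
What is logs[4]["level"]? "CRITICAL"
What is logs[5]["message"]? "Processing request for api"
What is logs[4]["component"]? "auth"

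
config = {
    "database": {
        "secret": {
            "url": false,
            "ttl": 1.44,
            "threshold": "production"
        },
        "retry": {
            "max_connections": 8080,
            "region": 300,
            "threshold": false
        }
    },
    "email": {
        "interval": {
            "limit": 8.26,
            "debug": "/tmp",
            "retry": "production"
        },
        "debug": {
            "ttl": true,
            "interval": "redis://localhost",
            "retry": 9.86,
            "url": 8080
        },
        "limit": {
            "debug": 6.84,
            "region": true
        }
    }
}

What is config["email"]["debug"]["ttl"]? True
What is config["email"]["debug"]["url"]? 8080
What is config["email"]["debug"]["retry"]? 9.86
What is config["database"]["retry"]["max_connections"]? 8080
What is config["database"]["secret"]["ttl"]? 1.44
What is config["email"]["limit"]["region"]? True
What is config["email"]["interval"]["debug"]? "/tmp"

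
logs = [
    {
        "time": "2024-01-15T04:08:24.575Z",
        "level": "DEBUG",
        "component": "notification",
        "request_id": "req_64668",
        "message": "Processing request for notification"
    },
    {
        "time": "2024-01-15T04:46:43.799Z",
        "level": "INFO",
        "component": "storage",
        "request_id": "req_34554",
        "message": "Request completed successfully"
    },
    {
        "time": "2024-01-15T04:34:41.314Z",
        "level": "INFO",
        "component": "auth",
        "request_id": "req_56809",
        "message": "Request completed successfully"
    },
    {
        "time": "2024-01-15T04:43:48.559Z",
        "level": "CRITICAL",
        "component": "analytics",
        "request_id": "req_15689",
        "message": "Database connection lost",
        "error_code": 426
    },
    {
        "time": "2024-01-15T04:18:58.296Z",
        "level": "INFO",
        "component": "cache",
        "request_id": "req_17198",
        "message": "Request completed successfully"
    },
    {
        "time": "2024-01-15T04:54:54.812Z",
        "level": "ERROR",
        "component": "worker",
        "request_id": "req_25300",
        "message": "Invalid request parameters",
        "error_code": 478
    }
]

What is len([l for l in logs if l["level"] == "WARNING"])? 0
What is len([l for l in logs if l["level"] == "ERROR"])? 1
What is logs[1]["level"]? "INFO"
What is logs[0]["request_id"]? "req_64668"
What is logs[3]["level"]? "CRITICAL"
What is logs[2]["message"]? "Request completed successfully"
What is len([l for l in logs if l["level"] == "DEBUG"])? 1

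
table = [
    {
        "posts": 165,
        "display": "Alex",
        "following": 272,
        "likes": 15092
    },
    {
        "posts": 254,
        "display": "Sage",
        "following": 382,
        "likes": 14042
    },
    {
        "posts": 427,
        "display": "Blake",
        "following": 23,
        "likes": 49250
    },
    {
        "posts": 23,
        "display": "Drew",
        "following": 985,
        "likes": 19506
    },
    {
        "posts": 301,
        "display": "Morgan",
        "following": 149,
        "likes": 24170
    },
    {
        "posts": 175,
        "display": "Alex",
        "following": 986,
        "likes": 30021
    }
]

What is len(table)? 6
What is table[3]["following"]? 985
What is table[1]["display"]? "Sage"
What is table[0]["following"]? 272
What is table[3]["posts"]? 23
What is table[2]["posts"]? 427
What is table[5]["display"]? "Alex"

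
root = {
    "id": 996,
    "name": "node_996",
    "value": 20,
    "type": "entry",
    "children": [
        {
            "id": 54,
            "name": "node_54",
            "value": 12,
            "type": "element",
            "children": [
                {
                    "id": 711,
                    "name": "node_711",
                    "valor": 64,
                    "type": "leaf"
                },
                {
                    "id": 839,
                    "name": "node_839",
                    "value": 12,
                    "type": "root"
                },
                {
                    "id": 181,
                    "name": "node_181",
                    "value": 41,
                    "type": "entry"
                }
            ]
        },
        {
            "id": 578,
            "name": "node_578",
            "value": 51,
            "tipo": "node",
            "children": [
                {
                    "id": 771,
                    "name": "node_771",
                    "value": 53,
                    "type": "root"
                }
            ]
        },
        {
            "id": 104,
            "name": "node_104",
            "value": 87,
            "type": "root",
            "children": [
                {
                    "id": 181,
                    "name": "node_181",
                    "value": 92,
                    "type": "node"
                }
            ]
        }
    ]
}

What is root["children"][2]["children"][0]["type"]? "node"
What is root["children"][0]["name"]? "node_54"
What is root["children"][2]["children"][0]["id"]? 181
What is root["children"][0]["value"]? 12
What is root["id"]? 996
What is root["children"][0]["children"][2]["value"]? 41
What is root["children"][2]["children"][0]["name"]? "node_181"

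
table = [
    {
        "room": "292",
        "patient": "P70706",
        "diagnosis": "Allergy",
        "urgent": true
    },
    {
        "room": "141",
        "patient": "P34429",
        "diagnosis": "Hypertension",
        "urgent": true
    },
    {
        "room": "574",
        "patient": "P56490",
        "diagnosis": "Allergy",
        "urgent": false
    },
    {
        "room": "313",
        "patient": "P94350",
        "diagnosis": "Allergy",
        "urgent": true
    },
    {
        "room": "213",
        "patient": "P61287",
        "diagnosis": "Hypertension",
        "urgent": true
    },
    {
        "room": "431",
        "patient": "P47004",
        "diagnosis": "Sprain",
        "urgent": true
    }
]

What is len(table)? 6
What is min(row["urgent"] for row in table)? False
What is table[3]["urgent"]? True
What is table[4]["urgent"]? True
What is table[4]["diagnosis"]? "Hypertension"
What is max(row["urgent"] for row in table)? True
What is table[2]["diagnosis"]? "Allergy"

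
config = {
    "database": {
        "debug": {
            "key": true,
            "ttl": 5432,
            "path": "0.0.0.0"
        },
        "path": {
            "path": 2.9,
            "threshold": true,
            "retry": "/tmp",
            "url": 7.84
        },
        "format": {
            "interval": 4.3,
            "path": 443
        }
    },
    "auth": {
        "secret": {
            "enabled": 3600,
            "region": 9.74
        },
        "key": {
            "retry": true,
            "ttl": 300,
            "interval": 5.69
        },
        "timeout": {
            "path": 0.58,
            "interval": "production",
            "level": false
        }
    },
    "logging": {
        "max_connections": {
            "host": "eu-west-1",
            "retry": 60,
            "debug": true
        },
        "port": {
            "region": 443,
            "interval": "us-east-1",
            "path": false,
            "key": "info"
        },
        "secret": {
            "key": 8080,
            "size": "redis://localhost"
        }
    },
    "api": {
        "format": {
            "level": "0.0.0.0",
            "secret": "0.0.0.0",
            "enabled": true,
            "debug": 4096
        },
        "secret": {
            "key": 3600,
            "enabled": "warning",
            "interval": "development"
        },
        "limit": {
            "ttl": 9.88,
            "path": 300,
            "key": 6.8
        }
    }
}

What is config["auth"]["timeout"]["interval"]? "production"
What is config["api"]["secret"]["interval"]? "development"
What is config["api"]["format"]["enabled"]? True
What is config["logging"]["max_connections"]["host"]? "eu-west-1"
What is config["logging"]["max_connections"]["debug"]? True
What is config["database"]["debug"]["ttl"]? 5432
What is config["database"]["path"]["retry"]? "/tmp"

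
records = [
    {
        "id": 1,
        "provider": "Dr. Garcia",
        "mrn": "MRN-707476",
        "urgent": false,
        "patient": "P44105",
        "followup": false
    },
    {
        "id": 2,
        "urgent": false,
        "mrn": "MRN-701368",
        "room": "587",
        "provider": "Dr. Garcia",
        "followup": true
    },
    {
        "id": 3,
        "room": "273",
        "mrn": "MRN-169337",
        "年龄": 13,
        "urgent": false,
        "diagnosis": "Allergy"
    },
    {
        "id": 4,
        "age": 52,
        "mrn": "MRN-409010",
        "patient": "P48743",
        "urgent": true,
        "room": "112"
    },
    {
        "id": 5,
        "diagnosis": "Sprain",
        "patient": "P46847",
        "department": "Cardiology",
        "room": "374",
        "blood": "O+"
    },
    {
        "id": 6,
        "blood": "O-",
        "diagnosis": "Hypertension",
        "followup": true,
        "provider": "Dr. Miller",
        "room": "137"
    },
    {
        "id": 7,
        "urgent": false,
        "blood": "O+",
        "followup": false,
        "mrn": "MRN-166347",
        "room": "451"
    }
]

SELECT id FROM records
[1, 2, 3, 4, 5, 6, 7]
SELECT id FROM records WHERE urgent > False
[4]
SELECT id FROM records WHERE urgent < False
[]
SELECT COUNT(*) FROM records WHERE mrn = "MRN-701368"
1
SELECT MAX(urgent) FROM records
True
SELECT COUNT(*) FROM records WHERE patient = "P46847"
1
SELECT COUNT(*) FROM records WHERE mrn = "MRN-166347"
1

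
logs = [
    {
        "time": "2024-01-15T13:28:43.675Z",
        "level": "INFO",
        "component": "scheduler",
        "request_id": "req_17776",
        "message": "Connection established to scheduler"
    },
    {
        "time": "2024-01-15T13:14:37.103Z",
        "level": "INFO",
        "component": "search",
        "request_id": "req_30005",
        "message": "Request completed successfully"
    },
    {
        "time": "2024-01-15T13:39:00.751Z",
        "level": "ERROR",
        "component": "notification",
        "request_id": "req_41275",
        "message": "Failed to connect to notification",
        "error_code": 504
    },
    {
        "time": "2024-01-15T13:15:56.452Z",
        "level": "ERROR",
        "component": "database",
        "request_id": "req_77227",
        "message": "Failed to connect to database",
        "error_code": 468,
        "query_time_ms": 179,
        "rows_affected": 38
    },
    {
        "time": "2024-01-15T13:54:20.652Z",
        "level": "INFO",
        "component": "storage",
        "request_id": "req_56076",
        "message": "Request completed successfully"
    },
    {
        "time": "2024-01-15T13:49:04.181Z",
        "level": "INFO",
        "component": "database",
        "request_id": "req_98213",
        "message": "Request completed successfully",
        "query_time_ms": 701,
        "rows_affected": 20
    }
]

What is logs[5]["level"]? "INFO"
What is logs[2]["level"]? "ERROR"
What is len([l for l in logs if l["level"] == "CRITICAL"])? 0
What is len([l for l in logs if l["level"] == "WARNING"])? 0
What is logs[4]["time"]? "2024-01-15T13:54:20.652Z"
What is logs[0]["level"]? "INFO"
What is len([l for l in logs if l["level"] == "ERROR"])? 2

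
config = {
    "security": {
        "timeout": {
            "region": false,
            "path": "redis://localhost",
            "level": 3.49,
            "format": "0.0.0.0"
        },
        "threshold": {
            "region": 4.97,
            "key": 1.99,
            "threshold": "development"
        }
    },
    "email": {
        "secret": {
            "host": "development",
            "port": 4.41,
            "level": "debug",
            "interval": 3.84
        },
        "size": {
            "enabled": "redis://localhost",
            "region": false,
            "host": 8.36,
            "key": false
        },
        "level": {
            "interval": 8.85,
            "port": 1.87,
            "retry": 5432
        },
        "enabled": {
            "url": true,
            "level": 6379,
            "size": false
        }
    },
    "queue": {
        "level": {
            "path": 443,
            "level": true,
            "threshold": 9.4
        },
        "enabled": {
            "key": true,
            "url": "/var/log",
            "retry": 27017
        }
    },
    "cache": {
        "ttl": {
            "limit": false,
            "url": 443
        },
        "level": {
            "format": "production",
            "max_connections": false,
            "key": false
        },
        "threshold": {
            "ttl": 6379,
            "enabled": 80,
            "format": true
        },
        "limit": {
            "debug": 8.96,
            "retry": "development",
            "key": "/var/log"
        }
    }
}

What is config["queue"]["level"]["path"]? 443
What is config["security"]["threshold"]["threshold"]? "development"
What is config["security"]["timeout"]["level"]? 3.49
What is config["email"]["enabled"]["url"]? True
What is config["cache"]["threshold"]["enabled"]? 80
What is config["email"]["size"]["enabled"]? "redis://localhost"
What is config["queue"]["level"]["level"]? True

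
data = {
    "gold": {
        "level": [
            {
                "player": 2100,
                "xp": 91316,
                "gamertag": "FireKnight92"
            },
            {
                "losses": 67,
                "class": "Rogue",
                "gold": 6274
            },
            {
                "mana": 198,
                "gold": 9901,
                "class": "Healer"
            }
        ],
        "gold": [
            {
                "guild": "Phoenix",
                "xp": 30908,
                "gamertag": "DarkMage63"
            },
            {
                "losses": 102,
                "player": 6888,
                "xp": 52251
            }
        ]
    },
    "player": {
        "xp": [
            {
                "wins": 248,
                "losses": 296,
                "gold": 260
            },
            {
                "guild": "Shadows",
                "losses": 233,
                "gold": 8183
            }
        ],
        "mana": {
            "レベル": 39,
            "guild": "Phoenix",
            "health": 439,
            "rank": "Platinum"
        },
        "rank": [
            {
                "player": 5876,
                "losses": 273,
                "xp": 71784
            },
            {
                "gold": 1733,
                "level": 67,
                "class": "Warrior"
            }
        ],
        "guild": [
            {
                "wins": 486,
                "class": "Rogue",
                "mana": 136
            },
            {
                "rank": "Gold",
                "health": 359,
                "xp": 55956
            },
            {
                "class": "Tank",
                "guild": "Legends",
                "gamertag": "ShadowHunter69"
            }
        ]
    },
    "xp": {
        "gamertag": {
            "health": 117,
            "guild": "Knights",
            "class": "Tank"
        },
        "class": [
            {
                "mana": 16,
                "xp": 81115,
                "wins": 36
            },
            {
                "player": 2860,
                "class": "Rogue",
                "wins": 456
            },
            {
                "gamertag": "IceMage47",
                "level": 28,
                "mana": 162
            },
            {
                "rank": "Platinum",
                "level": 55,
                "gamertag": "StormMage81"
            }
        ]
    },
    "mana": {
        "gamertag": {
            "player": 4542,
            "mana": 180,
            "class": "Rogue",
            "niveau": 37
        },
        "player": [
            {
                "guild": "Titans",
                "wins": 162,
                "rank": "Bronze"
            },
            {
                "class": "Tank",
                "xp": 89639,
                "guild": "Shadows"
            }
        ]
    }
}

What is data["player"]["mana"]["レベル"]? 39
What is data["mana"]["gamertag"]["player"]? 4542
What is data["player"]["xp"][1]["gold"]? 8183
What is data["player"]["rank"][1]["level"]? 67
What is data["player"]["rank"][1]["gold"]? 1733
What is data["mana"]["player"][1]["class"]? "Tank"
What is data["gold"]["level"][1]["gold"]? 6274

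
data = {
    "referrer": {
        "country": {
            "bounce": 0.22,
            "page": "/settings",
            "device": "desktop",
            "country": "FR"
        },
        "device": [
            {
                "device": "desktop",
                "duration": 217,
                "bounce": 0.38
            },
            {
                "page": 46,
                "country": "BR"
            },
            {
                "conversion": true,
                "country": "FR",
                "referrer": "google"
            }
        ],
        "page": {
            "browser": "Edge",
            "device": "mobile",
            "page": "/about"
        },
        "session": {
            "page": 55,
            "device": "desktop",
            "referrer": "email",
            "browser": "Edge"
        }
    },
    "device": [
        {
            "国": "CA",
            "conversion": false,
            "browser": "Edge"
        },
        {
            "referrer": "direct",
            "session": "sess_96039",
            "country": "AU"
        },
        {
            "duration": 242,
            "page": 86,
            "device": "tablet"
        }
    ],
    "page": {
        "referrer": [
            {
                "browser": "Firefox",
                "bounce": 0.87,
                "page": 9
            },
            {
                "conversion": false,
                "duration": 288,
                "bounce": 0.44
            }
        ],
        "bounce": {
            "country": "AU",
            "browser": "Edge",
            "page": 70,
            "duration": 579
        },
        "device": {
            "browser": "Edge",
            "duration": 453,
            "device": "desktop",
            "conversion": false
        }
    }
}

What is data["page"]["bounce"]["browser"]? "Edge"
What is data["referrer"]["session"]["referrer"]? "email"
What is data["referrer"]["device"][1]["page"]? 46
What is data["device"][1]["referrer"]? "direct"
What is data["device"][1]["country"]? "AU"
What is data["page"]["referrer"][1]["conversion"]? False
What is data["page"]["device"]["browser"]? "Edge"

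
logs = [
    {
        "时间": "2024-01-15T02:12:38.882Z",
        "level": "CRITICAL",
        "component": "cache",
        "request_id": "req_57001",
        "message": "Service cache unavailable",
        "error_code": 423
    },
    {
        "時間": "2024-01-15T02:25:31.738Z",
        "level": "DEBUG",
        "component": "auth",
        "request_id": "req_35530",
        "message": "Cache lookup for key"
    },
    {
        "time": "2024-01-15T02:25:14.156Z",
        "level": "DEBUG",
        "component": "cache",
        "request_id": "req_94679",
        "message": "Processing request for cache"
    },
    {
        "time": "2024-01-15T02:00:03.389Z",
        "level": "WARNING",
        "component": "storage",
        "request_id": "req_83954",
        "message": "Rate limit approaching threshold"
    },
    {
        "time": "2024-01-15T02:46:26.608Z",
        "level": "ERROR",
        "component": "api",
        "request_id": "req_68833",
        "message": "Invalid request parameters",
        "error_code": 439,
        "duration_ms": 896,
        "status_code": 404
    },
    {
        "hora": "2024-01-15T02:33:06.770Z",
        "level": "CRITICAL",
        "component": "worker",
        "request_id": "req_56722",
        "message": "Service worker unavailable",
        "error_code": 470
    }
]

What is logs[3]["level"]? "WARNING"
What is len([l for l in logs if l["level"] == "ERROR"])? 1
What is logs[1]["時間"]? "2024-01-15T02:25:31.738Z"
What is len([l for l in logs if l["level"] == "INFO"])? 0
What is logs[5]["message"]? "Service worker unavailable"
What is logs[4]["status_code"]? 404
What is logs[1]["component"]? "auth"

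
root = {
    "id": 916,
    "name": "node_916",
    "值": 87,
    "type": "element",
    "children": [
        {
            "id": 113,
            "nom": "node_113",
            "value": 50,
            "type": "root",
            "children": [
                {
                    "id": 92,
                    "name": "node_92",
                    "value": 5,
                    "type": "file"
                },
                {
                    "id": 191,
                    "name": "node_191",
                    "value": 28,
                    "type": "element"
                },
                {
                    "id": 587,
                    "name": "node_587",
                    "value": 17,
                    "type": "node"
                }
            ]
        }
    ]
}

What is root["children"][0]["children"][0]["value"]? 5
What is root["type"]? "element"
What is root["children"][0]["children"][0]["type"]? "file"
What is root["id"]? 916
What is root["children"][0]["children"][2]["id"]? 587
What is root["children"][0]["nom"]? "node_113"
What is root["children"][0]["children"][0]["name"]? "node_92"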